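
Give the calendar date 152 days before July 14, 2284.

February 13, 2284

Count 152 days before July 14, 2284:
February 2284: 29 − 13 = 16 days remain (2284 is a leap year, so February has 29 days).
Then March (31), April (30), May (31), June (30): 31 + 30 + 31 + 30 = 122 days.
July 1–14, 2284: 14 days.
Total: 16 + 122 + 14 = 152 days.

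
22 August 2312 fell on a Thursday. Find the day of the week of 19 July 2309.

Monday

Count forward from the earlier date (July 19, 2309) to the later (August 22, 2312):
July 19, 2309 → July 19, 2310: 365 days.
July 19, 2310 → July 19, 2311: 365 days.
July 19, 2311 → July 19, 2312: 366 days (2312 is a leap year).
July 2312: 31 − 19 = 12 days remain.
August 1–22, 2312: 22 days.
Residual: 34 days.
Total: 1130 days.
1130 mod 7 = 3, so 3 days before Thursday is Monday.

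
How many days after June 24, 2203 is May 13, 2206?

Day-of-year of June 24, 2203: 175.
Day-of-year of May 13, 2206: 133.
2203 has 365 days, so 365 − 175 = 190 days remain in 2203.
Full years: 2204: 366; 2205: 365. Sum = 731.
Total: 190 + 731 + 133 = 1054 days.

1054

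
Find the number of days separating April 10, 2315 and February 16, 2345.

Day-of-year of April 10, 2315: 100.
Day-of-year of February 16, 2345: 47.
2315 has 365 days, so 365 − 100 = 265 days remain in 2315.
Full years 2316–2344: 21 common + 8 leap = 21×365 + 8×366 = 10593 days.
Total: 265 + 10593 + 47 = 10905 days.

10905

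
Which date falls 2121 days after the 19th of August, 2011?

the 9th of June, 2017

Count 2121 days after August 19, 2011:
Day-of-year of August 19, 2011: 231.
Day-of-year of June 9, 2017: 160.
2011 has 365 days, so 365 − 231 = 134 days remain in 2011.
Full years: 2012: 366; 2013: 365; 2014: 365; 2015: 365; 2016: 366. Sum = 1827.
Total: 134 + 1827 + 160 = 2121 days.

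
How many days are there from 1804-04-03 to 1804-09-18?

April 1804: 30 − 3 = 27 days remain.
Then May (31), June (30), July (31), August (31): 31 + 30 + 31 + 31 = 123 days.
September 1–18, 1804: 18 days.
Total: 27 + 123 + 18 = 168 days.

168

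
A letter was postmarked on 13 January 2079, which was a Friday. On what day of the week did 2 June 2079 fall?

January 2079: 31 − 13 = 18 days remain.
Then February 2079 (28), March (31), April (30), May (31): 28 + 31 + 30 + 31 = 120 days.
June 1–2, 2079: 2 days.
Total: 18 + 120 + 2 = 140 days.
140 is a multiple of 7, so 2 June 2079 falls on the same weekday: Friday.

Friday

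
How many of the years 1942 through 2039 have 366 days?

Years divisible by 4: 1944, 1948, …, 2036 — 24 in all.
2000 is divisible by 400, so still leap.
No century exceptions apply. Count: 24.

24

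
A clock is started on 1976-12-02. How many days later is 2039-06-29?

From December 2, 1976 to December 2, 2038: 62 years, of which 15 contain a Feb 29 — 47×365 + 15×366 = 22645 days.
(2000 is a leap year (divisible by 400).)
December 2038: 31 − 2 = 29 days remain.
Then January (31), February 2039 (28), March (31), April (30), May (31): 31 + 28 + 31 + 30 + 31 = 151 days.
June 1–29, 2039: 29 days.
Residual: 209 days.
Total: 22854 days.

22854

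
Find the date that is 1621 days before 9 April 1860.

1 November 1855

Count 1621 days before April 9, 1860:
November 1, 1855 → November 1, 1856: 366 days (1856 is a leap year).
November 1, 1856 → November 1, 1857: 365 days.
November 1, 1857 → November 1, 1858: 365 days.
November 1, 1858 → November 1, 1859: 365 days.
November 1859: 30 − 1 = 29 days remain.
Then December (31), January (31), February 1860 (29), March (31): 31 + 31 + 29 + 31 = 122 days.
April 1–9, 1860: 9 days.
Residual: 160 days.
Total: 1621 days.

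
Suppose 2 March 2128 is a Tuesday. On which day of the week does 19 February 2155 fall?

From March 2, 2128 to March 2, 2154: 26 years, of which 6 contain a Feb 29 — 20×365 + 6×366 = 9496 days.
March 2154: 31 − 2 = 29 days remain.
Then 10 full months totalling 306 days.
February 1–19, 2155: 19 days (2155 is not a leap year).
Residual: 354 days.
Total: 9850 days.
9850 mod 7 = 1, so 1 day after Tuesday is Wednesday.

Wednesday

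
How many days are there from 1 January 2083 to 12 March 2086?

1166

Day-of-year of January 1, 2083: 1.
Day-of-year of March 12, 2086: 71.
2083 has 365 days, so 365 − 1 = 364 days remain in 2083.
Full years: 2084: 366; 2085: 365. Sum = 731.
Total: 364 + 731 + 71 = 1166 days.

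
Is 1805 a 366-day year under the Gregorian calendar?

1805 is not a leap year.

No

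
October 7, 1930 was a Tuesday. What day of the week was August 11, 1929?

Count forward from the earlier date (August 11, 1929) to the later (October 7, 1930):
August 1929: 31 − 11 = 20 days remain.
Then 13 full months totalling 395 days.
October 1–7, 1930: 7 days.
Total: 20 + 395 + 7 = 422 days.
422 mod 7 = 2, so 2 days before Tuesday is Sunday.

Sunday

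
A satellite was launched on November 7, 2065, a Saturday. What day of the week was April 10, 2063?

Tuesday

Count forward from the earlier date (April 10, 2063) to the later (November 7, 2065):
Day-of-year of April 10, 2063: 100.
Day-of-year of November 7, 2065: 311.
2063 has 365 days, so 365 − 100 = 265 days remain in 2063.
Full years: 2064: 366. Sum = 366.
Total: 265 + 366 + 311 = 942 days.
942 mod 7 = 4, so 4 days before Saturday is Tuesday.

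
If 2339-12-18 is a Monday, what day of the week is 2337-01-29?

Friday

Count forward from the earlier date (January 29, 2337) to the later (December 18, 2339):
Day-of-year of January 29, 2337: 29.
Day-of-year of December 18, 2339: 352.
2337 has 365 days, so 365 − 29 = 336 days remain in 2337.
Full years: 2338: 365. Sum = 365.
Total: 336 + 365 + 352 = 1053 days.
1053 mod 7 = 3, so 3 days before Monday is Friday.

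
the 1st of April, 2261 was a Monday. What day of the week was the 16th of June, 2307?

From April 1, 2261 to April 1, 2307: 46 years, of which 10 contain a Feb 29 — 36×365 + 10×366 = 16800 days.
(2300 is not a leap year (divisible by 100 but not 400).)
April 2307: 30 − 1 = 29 days remain.
Then May (31): 31 days.
June 1–16, 2307: 16 days.
Residual: 76 days.
Total: 16876 days.
16876 mod 7 = 6, so 6 days after Monday is Sunday.

Sunday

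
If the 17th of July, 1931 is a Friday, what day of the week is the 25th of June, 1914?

Count forward from the earlier date (June 25, 1914) to the later (July 17, 1931):
Day-of-year of June 25, 1914: 176.
Day-of-year of July 17, 1931: 198.
1914 has 365 days, so 365 − 176 = 189 days remain in 1914.
Full years 1915–1930: 12 common + 4 leap = 12×365 + 4×366 = 5844 days.
Total: 189 + 5844 + 198 = 6231 days.
6231 mod 7 = 1, so 1 day before Friday is Thursday.

Thursday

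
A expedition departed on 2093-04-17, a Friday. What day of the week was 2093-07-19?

April 2093: 30 − 17 = 13 days remain.
Then May (31), June (30): 31 + 30 = 61 days.
July 1–19, 2093: 19 days.
Total: 13 + 61 + 19 = 93 days.
93 mod 7 = 2, so 2 days after Friday is Sunday.

Sunday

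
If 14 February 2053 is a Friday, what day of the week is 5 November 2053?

Wednesday

February 2053: 28 − 14 = 14 days remain (2053 is not a leap year, so February has 28 days).
Then March (31), April (30), May (31), June (30), July (31), August (31), September (30), October (31): 31 + 30 + 31 + 30 + 31 + 31 + 30 + 31 = 245 days.
November 1–5, 2053: 5 days.
Total: 14 + 245 + 5 = 264 days.
264 mod 7 = 5, so 5 days after Friday is Wednesday.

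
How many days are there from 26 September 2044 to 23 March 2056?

4196

From September 26, 2044 to September 26, 2055: 11 years, of which 2 contain a Feb 29 — 9×365 + 2×366 = 4017 days.
September 2055: 30 − 26 = 4 days remain.
Then October (31), November (30), December (31), January (31), February 2056 (29): 31 + 30 + 31 + 31 + 29 = 152 days.
March 1–23, 2056: 23 days.
Residual: 179 days.
Total: 4196 days.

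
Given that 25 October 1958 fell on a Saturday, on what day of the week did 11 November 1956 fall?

Count forward from the earlier date (November 11, 1956) to the later (October 25, 1958):
November 11, 1956 → November 11, 1957: 365 days.
November 1957: 30 − 11 = 19 days remain.
Then 10 full months totalling 304 days.
October 1–25, 1958: 25 days.
Residual: 348 days.
Total: 713 days.
713 mod 7 = 6, so 6 days before Saturday is Sunday.

Sunday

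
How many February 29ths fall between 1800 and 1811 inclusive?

2

Years divisible by 4 in [1800, 1811]: 1800, 1804, 1808.
Of these, 1800 is divisible by 100 but not 400, so not leap.
Leap years: 3 − 1 = 2.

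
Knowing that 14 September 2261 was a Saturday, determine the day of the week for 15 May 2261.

Count forward from the earlier date (May 15, 2261) to the later (September 14, 2261):
May 2261: 31 − 15 = 16 days remain.
Then June (30), July (31), August (31): 30 + 31 + 31 = 92 days.
September 1–14, 2261: 14 days.
Total: 16 + 92 + 14 = 122 days.
122 mod 7 = 3, so 3 days before Saturday is Wednesday.

Wednesday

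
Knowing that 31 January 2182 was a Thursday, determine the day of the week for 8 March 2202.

From January 31, 2182 to January 31, 2202: 20 years, of which 4 contain a Feb 29 — 16×365 + 4×366 = 7304 days.
(2200 is not a leap year (divisible by 100 but not 400).)
January 2202: 31 − 31 = 0 days remain.
Then February 2202 (28): 28 days.
March 1–8, 2202: 8 days.
Residual: 36 days.
Total: 7340 days.
7340 mod 7 = 4, so 4 days after Thursday is Monday.

Monday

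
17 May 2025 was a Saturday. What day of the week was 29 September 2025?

May 2025: 31 − 17 = 14 days remain.
Then June (30), July (31), August (31): 30 + 31 + 31 = 92 days.
September 1–29, 2025: 29 days.
Total: 14 + 92 + 29 = 135 days.
135 mod 7 = 2, so 2 days after Saturday is Monday.

Monday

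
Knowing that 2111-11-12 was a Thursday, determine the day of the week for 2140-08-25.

Thursday

Day-of-year of November 12, 2111: 316.
Day-of-year of August 25, 2140: 238.
2111 has 365 days, so 365 − 316 = 49 days remain in 2111.
Full years 2112–2139: 21 common + 7 leap = 21×365 + 7×366 = 10227 days.
Total: 49 + 10227 + 238 = 10514 days.
10514 is a multiple of 7, so 2140-08-25 falls on the same weekday: Thursday.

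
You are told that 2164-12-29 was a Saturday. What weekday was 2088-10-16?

Count forward from the earlier date (October 16, 2088) to the later (December 29, 2164):
From October 16, 2088 to October 16, 2164: 76 years, of which 18 contain a Feb 29 — 58×365 + 18×366 = 27758 days.
(2100 is not a leap year (divisible by 100 but not 400).)
October 2164: 31 − 16 = 15 days remain.
Then November (30): 30 days.
December 1–29, 2164: 29 days.
Residual: 74 days.
Total: 27832 days.
27832 is a multiple of 7, so 2088-10-16 falls on the same weekday: Saturday.

Saturday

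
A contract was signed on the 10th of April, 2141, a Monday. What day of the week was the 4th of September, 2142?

Tuesday

April 10, 2141 → April 10, 2142: 365 days.
April 2142: 30 − 10 = 20 days remain.
Then May (31), June (30), July (31), August (31): 31 + 30 + 31 + 31 = 123 days.
September 1–4, 2142: 4 days.
Residual: 147 days.
Total: 512 days.
512 mod 7 = 1, so 1 day after Monday is Tuesday.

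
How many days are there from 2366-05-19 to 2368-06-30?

Day-of-year of May 19, 2366: 139.
Day-of-year of June 30, 2368: 182.
2366 has 365 days, so 365 − 139 = 226 days remain in 2366.
Full years: 2367: 365. Sum = 365.
Total: 226 + 365 + 182 = 773 days.

773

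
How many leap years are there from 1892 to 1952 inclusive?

Years divisible by 4: 1892, 1896, …, 1952 — 16 in all.
Of these, 1900 is divisible by 100 but not 400, so not leap.
Leap years: 16 − 1 = 15.

15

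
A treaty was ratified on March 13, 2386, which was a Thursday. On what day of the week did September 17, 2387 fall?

Day-of-year of March 13, 2386: 72.
Day-of-year of September 17, 2387: 260.
2386 has 365 days, so 365 − 72 = 293 days remain in 2386.
Total: 293 + 260 = 553 days.
553 is a multiple of 7, so September 17, 2387 falls on the same weekday: Thursday.

Thursday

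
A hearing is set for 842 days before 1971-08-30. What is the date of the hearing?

1969-05-10

Count 842 days before August 30, 1971:
May 10, 1969 → May 10, 1970: 365 days.
May 10, 1970 → May 10, 1971: 365 days.
May 1971: 31 − 10 = 21 days remain.
Then June (30), July (31): 30 + 31 = 61 days.
August 1–30, 1971: 30 days.
Residual: 112 days.
Total: 842 days.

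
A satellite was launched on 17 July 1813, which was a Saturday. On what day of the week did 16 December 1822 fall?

From July 17, 1813 to July 17, 1822: 9 years, of which 2 contain a Feb 29 — 7×365 + 2×366 = 3287 days.
July 1822: 31 − 17 = 14 days remain.
Then August (31), September (30), October (31), November (30): 31 + 30 + 31 + 30 = 122 days.
December 1–16, 1822: 16 days.
Residual: 152 days.
Total: 3439 days.
3439 mod 7 = 2, so 2 days after Saturday is Monday.

Monday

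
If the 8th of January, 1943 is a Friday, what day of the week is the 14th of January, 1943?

Within January 1943: 14 − 8 = 6 days.
6 mod 7 = 6, so 6 days after Friday is Thursday.

Thursday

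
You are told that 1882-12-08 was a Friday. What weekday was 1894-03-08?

From December 8, 1882 to December 8, 1893: 11 years, of which 3 contain a Feb 29 — 8×365 + 3×366 = 4018 days.
December 1893: 31 − 8 = 23 days remain.
Then January (31), February 1894 (28): 31 + 28 = 59 days.
March 1–8, 1894: 8 days.
Residual: 90 days.
Total: 4108 days.
4108 mod 7 = 6, so 6 days after Friday is Thursday.

Thursday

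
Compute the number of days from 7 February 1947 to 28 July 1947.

February 1947: 28 − 7 = 21 days remain (1947 is not a leap year, so February has 28 days).
Then March (31), April (30), May (31), June (30): 31 + 30 + 31 + 30 = 122 days.
July 1–28, 1947: 28 days.
Total: 21 + 122 + 28 = 171 days.

171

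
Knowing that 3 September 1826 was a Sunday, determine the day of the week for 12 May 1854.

From September 3, 1826 to September 3, 1853: 27 years, of which 7 contain a Feb 29 — 20×365 + 7×366 = 9862 days.
September 1853: 30 − 3 = 27 days remain.
Then October (31), November (30), December (31), January (31), February 1854 (28), March (31), April (30): 31 + 30 + 31 + 31 + 28 + 31 + 30 = 212 days.
May 1–12, 1854: 12 days.
Residual: 251 days.
Total: 10113 days.
10113 mod 7 = 5, so 5 days after Sunday is Friday.

Friday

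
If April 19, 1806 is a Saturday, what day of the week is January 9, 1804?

Count forward from the earlier date (January 9, 1804) to the later (April 19, 1806):
January 9, 1804 → January 9, 1805: 366 days (1804 is a leap year).
January 9, 1805 → January 9, 1806: 365 days.
January 1806: 31 − 9 = 22 days remain.
Then February 1806 (28), March (31): 28 + 31 = 59 days.
April 1–19, 1806: 19 days.
Residual: 100 days.
Total: 831 days.
831 mod 7 = 5, so 5 days before Saturday is Monday.

Monday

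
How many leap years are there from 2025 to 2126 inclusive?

Years divisible by 4: 2028, 2032, …, 2124 — 25 in all.
Of these, 2100 is divisible by 100 but not 400, so not leap.
Leap years: 25 − 1 = 24.

24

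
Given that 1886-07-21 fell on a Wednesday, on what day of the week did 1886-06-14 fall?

Count forward from the earlier date (June 14, 1886) to the later (July 21, 1886):
June 1886: 30 − 14 = 16 days remain.
July 1–21, 1886: 21 days.
Total: 16 + 21 = 37 days.
37 mod 7 = 2, so 2 days before Wednesday is Monday.

Monday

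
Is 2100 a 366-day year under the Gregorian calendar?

2100 is not a leap year (divisible by 100 but not 400).

No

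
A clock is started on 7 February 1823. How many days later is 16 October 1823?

February 1823: 28 − 7 = 21 days remain (1823 is not a leap year, so February has 28 days).
Then March (31), April (30), May (31), June (30), July (31), August (31), September (30): 31 + 30 + 31 + 30 + 31 + 31 + 30 = 214 days.
October 1–16, 1823: 16 days.
Total: 21 + 214 + 16 = 251 days.

251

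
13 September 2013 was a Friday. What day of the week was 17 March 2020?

Tuesday

September 13, 2013 → September 13, 2014: 365 days.
September 13, 2014 → September 13, 2015: 365 days.
September 13, 2015 → September 13, 2016: 366 days (2016 is a leap year).
September 13, 2016 → September 13, 2017: 365 days.
September 13, 2017 → September 13, 2018: 365 days.
September 13, 2018 → September 13, 2019: 365 days.
September 2019: 30 − 13 = 17 days remain.
Then October (31), November (30), December (31), January (31), February 2020 (29): 31 + 30 + 31 + 31 + 29 = 152 days.
March 1–17, 2020: 17 days.
Residual: 186 days.
Total: 2377 days.
2377 mod 7 = 4, so 4 days after Friday is Tuesday.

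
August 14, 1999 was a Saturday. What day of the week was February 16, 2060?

Monday

From August 14, 1999 to August 14, 2059: 60 years, of which 15 contain a Feb 29 — 45×365 + 15×366 = 21915 days.
(2000 is a leap year (divisible by 400).)
August 2059: 31 − 14 = 17 days remain.
Then September (30), October (31), November (30), December (31), January (31): 30 + 31 + 30 + 31 + 31 = 153 days.
February 1–16, 2060: 16 days (2060 is a leap year).
Residual: 186 days.
Total: 22101 days.
22101 mod 7 = 2, so 2 days after Saturday is Monday.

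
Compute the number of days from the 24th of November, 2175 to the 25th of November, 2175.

Within November 2175: 25 − 24 = 1 day.

1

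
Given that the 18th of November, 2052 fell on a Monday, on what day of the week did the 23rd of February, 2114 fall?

Friday

From November 18, 2052 to November 18, 2113: 61 years, of which 14 contain a Feb 29 — 47×365 + 14×366 = 22279 days.
(2100 is not a leap year (divisible by 100 but not 400).)
November 2113: 30 − 18 = 12 days remain.
Then December (31), January (31): 31 + 31 = 62 days.
February 1–23, 2114: 23 days (2114 is not a leap year).
Residual: 97 days.
Total: 22376 days.
22376 mod 7 = 4, so 4 days after Monday is Friday.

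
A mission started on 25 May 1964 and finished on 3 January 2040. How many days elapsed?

27616

From May 25, 1964 to May 25, 2039: 75 years, of which 18 contain a Feb 29 — 57×365 + 18×366 = 27393 days.
(2000 is a leap year (divisible by 400).)
May 2039: 31 − 25 = 6 days remain.
Then June (30), July (31), August (31), September (30), October (31), November (30), December (31): 30 + 31 + 31 + 30 + 31 + 30 + 31 = 214 days.
January 1–3, 2040: 3 days.
Residual: 223 days.
Total: 27616 days.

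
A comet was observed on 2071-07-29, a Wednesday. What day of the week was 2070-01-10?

Count forward from the earlier date (January 10, 2070) to the later (July 29, 2071):
January 10, 2070 → January 10, 2071: 365 days.
January 2071: 31 − 10 = 21 days remain.
Then February 2071 (28), March (31), April (30), May (31), June (30): 28 + 31 + 30 + 31 + 30 = 150 days.
July 1–29, 2071: 29 days.
Residual: 200 days.
Total: 565 days.
565 mod 7 = 5, so 5 days before Wednesday is Friday.

Friday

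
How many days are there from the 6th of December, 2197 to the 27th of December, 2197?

21

Within December 2197: 27 − 6 = 21 days.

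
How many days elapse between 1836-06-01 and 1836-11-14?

166

June 1836: 30 − 1 = 29 days remain.
Then July (31), August (31), September (30), October (31): 31 + 31 + 30 + 31 = 123 days.
November 1–14, 1836: 14 days.
Total: 29 + 123 + 14 = 166 days.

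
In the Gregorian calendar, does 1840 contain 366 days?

Yes

1840 is a leap year.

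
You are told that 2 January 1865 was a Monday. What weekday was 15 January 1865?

Sunday

Within January 1865: 15 − 2 = 13 days.
13 mod 7 = 6, so 6 days after Monday is Sunday.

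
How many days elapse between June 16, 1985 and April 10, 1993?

2855

From June 16, 1985 to June 16, 1992: 7 years, of which 2 contain a Feb 29 — 5×365 + 2×366 = 2557 days.
June 1992: 30 − 16 = 14 days remain.
Then 9 full months totalling 274 days.
April 1–10, 1993: 10 days.
Residual: 298 days.
Total: 2855 days.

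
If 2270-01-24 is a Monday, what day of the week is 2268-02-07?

Count forward from the earlier date (February 7, 2268) to the later (January 24, 2270):
February 2268: 29 − 7 = 22 days remain (2268 is a leap year, so February has 29 days).
Then 22 full months totalling 671 days.
January 1–24, 2270: 24 days.
Total: 22 + 671 + 24 = 717 days.
717 mod 7 = 3, so 3 days before Monday is Friday.

Friday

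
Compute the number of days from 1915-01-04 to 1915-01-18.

Within January 1915: 18 − 4 = 14 days.

14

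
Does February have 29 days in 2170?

No

2170 is not a leap year.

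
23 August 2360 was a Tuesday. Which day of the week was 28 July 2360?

Thursday

Count forward from the earlier date (July 28, 2360) to the later (August 23, 2360):
July 2360: 31 − 28 = 3 days remain.
August 1–23, 2360: 23 days.
Total: 3 + 23 = 26 days.
26 mod 7 = 5, so 5 days before Tuesday is Thursday.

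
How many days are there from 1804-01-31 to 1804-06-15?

136

January 1804: 31 − 31 = 0 days remain.
Then February 1804 (29), March (31), April (30), May (31): 29 + 31 + 30 + 31 = 121 days.
June 1–15, 1804: 15 days.
Total: 0 + 121 + 15 = 136 days.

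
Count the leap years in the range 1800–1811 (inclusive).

2

Years divisible by 4 in [1800, 1811]: 1800, 1804, 1808.
Of these, 1800 is divisible by 100 but not 400, so not leap.
Leap years: 3 − 1 = 2.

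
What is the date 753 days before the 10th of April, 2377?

the 19th of March, 2375

Count 753 days before April 10, 2377:
Day-of-year of March 19, 2375: 78.
Day-of-year of April 10, 2377: 100.
2375 has 365 days, so 365 − 78 = 287 days remain in 2375.
Full years: 2376: 366. Sum = 366.
Total: 287 + 366 + 100 = 753 days.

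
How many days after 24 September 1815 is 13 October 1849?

12438

Day-of-year of September 24, 1815: 267.
Day-of-year of October 13, 1849: 286.
1815 has 365 days, so 365 − 267 = 98 days remain in 1815.
Full years 1816–1848: 24 common + 9 leap = 24×365 + 9×366 = 12054 days.
Total: 98 + 12054 + 286 = 12438 days.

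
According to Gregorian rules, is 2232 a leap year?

2232 is a leap year.

Yes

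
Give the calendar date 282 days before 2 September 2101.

24 November 2100

Count 282 days before September 2, 2101:
Day-of-year of November 24, 2100: 328.
Day-of-year of September 2, 2101: 245.
2100 has 365 days, so 365 − 328 = 37 days remain in 2100.
Total: 37 + 245 = 282 days.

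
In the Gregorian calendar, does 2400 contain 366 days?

Yes

2400 is a leap year (divisible by 400).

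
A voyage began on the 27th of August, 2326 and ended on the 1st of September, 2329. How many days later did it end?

Day-of-year of August 27, 2326: 239.
Day-of-year of September 1, 2329: 244.
2326 has 365 days, so 365 − 239 = 126 days remain in 2326.
Full years: 2327: 365; 2328: 366. Sum = 731.
Total: 126 + 731 + 244 = 1101 days.

1101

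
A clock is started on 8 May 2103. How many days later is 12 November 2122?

7128

Day-of-year of May 8, 2103: 128.
Day-of-year of November 12, 2122: 316.
2103 has 365 days, so 365 − 128 = 237 days remain in 2103.
Full years 2104–2121: 13 common + 5 leap = 13×365 + 5×366 = 6575 days.
Total: 237 + 6575 + 316 = 7128 days.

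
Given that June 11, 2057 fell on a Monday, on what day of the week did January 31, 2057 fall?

Wednesday

Count forward from the earlier date (January 31, 2057) to the later (June 11, 2057):
January 2057: 31 − 31 = 0 days remain.
Then February 2057 (28), March (31), April (30), May (31): 28 + 31 + 30 + 31 = 120 days.
June 1–11, 2057: 11 days.
Total: 0 + 120 + 11 = 131 days.
131 mod 7 = 5, so 5 days before Monday is Wednesday.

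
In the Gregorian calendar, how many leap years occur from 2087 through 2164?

Years divisible by 4: 2088, 2092, …, 2164 — 20 in all.
Of these, 2100 is divisible by 100 but not 400, so not leap.
Leap years: 20 − 1 = 19.

19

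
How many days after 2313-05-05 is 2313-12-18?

May 2313: 31 − 5 = 26 days remain.
Then June (30), July (31), August (31), September (30), October (31), November (30): 30 + 31 + 31 + 30 + 31 + 30 = 183 days.
December 1–18, 2313: 18 days.
Total: 26 + 183 + 18 = 227 days.

227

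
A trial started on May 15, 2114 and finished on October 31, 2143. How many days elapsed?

From May 15, 2114 to May 15, 2143: 29 years, of which 7 contain a Feb 29 — 22×365 + 7×366 = 10592 days.
May 2143: 31 − 15 = 16 days remain.
Then June (30), July (31), August (31), September (30): 30 + 31 + 31 + 30 = 122 days.
October 1–31, 2143: 31 days.
Residual: 169 days.
Total: 10761 days.

10761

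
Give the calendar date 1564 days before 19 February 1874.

8 November 1869

Count 1564 days before February 19, 1874:
Day-of-year of November 8, 1869: 312.
Day-of-year of February 19, 1874: 50.
1869 has 365 days, so 365 − 312 = 53 days remain in 1869.
Full years: 1870: 365; 1871: 365; 1872: 366; 1873: 365. Sum = 1461.
Total: 53 + 1461 + 50 = 1564 days.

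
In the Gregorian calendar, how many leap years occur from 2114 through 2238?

30

Years divisible by 4: 2116, 2120, …, 2236 — 31 in all.
Of these, 2200 is divisible by 100 but not 400, so not leap.
Leap years: 31 − 1 = 30.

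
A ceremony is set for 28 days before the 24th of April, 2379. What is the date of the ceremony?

the 27th of March, 2379

Count 28 days before April 24, 2379:
March 2379: 31 − 27 = 4 days remain.
April 1–24, 2379: 24 days.
Total: 4 + 24 = 28 days.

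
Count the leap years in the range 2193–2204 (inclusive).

2

Years divisible by 4 in [2193, 2204]: 2196, 2200, 2204.
Of these, 2200 is divisible by 100 but not 400, so not leap.
Leap years: 3 − 1 = 2.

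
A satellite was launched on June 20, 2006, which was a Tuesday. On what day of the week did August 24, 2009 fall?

June 20, 2006 → June 20, 2007: 365 days.
June 20, 2007 → June 20, 2008: 366 days (2008 is a leap year).
June 20, 2008 → June 20, 2009: 365 days.
June 2009: 30 − 20 = 10 days remain.
Then July (31): 31 days.
August 1–24, 2009: 24 days.
Residual: 65 days.
Total: 1161 days.
1161 mod 7 = 6, so 6 days after Tuesday is Monday.

Monday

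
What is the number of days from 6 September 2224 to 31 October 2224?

September 2224: 30 − 6 = 24 days remain.
October 1–31, 2224: 31 days.
Total: 24 + 31 = 55 days.

55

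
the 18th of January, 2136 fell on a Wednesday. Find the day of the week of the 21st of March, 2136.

January 2136: 31 − 18 = 13 days remain.
Then February 2136 (29): 29 days.
March 1–21, 2136: 21 days.
Total: 13 + 29 + 21 = 63 days.
63 is a multiple of 7, so the 21st of March, 2136 falls on the same weekday: Wednesday.

Wednesday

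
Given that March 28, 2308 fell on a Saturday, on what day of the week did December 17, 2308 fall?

Thursday

March 2308: 31 − 28 = 3 days remain.
Then April (30), May (31), June (30), July (31), August (31), September (30), October (31), November (30): 30 + 31 + 30 + 31 + 31 + 30 + 31 + 30 = 244 days.
December 1–17, 2308: 17 days.
Total: 3 + 244 + 17 = 264 days.
264 mod 7 = 5, so 5 days after Saturday is Thursday.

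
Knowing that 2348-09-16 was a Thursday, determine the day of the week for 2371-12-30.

Day-of-year of September 16, 2348: 260.
Day-of-year of December 30, 2371: 364.
2348 has 366 days, so 366 − 260 = 106 days remain in 2348.
Full years 2349–2370: 17 common + 5 leap = 17×365 + 5×366 = 8035 days.
Total: 106 + 8035 + 364 = 8505 days.
8505 is a multiple of 7, so 2371-12-30 falls on the same weekday: Thursday.

Thursday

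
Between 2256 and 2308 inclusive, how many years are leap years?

Years divisible by 4: 2256, 2260, …, 2308 — 14 in all.
Of these, 2300 is divisible by 100 but not 400, so not leap.
Leap years: 14 − 1 = 13.

13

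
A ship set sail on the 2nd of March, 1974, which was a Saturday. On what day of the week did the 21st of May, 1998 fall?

From March 2, 1974 to March 2, 1998: 24 years, of which 6 contain a Feb 29 — 18×365 + 6×366 = 8766 days.
March 1998: 31 − 2 = 29 days remain.
Then April (30): 30 days.
May 1–21, 1998: 21 days.
Residual: 80 days.
Total: 8846 days.
8846 mod 7 = 5, so 5 days after Saturday is Thursday.

Thursday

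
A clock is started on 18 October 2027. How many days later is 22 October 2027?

4

Within October 2027: 22 − 18 = 4 days.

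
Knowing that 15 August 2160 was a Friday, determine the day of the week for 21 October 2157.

Count forward from the earlier date (October 21, 2157) to the later (August 15, 2160):
Day-of-year of October 21, 2157: 294.
Day-of-year of August 15, 2160: 228.
2157 has 365 days, so 365 − 294 = 71 days remain in 2157.
Full years: 2158: 365; 2159: 365. Sum = 730.
Total: 71 + 730 + 228 = 1029 days.
1029 is a multiple of 7, so 21 October 2157 falls on the same weekday: Friday.

Friday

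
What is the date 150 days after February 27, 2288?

July 26, 2288

Count 150 days after February 27, 2288:
February 2288: 29 − 27 = 2 days remain (2288 is a leap year, so February has 29 days).
Then March (31), April (30), May (31), June (30): 31 + 30 + 31 + 30 = 122 days.
July 1–26, 2288: 26 days.
Total: 2 + 122 + 26 = 150 days.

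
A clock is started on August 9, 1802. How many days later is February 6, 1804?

546

August 1802: 31 − 9 = 22 days remain.
Then 17 full months totalling 518 days.
February 1–6, 1804: 6 days (1804 is a leap year).
Total: 22 + 518 + 6 = 546 days.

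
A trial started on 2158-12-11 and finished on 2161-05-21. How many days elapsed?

Day-of-year of December 11, 2158: 345.
Day-of-year of May 21, 2161: 141.
2158 has 365 days, so 365 − 345 = 20 days remain in 2158.
Full years: 2159: 365; 2160: 366. Sum = 731.
Total: 20 + 731 + 141 = 892 days.

892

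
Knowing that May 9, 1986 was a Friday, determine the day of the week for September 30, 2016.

Day-of-year of May 9, 1986: 129.
Day-of-year of September 30, 2016: 274.
1986 has 365 days, so 365 − 129 = 236 days remain in 1986.
Full years 1987–2015: 22 common + 7 leap = 22×365 + 7×366 = 10592 days.
Total: 236 + 10592 + 274 = 11102 days.
11102 is a multiple of 7, so September 30, 2016 falls on the same weekday: Friday.

Friday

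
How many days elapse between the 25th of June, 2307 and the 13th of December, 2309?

902

June 25, 2307 → June 25, 2308: 366 days (2308 is a leap year).
June 25, 2308 → June 25, 2309: 365 days.
June 2309: 30 − 25 = 5 days remain.
Then July (31), August (31), September (30), October (31), November (30): 31 + 31 + 30 + 31 + 30 = 153 days.
December 1–13, 2309: 13 days.
Residual: 171 days.
Total: 902 days.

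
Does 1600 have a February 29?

Yes

1600 is a leap year (divisible by 400).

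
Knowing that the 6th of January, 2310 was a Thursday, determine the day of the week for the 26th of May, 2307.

Count forward from the earlier date (May 26, 2307) to the later (January 6, 2310):
May 26, 2307 → May 26, 2308: 366 days (2308 is a leap year).
May 26, 2308 → May 26, 2309: 365 days.
May 2309: 31 − 26 = 5 days remain.
Then June (30), July (31), August (31), September (30), October (31), November (30), December (31): 30 + 31 + 31 + 30 + 31 + 30 + 31 = 214 days.
January 1–6, 2310: 6 days.
Residual: 225 days.
Total: 956 days.
956 mod 7 = 4, so 4 days before Thursday is Sunday.

Sunday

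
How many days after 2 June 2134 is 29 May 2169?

12780

Day-of-year of June 2, 2134: 153.
Day-of-year of May 29, 2169: 149.
2134 has 365 days, so 365 − 153 = 212 days remain in 2134.
Full years 2135–2168: 25 common + 9 leap = 25×365 + 9×366 = 12419 days.
Total: 212 + 12419 + 149 = 12780 days.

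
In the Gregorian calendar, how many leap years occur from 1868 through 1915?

Years divisible by 4 in [1868, 1915]: 1868, 1872, 1876, 1880, 1884, 1888, 1892, 1896, 1900, 1904, 1908, 1912.
Of these, 1900 is divisible by 100 but not 400, so not leap.
Leap years: 12 − 1 = 11.

11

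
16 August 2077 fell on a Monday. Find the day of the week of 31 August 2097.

Day-of-year of August 16, 2077: 228.
Day-of-year of August 31, 2097: 243.
2077 has 365 days, so 365 − 228 = 137 days remain in 2077.
Full years 2078–2096: 14 common + 5 leap = 14×365 + 5×366 = 6940 days.
Total: 137 + 6940 + 243 = 7320 days.
7320 mod 7 = 5, so 5 days after Monday is Saturday.

Saturday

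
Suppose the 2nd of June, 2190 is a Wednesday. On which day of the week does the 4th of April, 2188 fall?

Friday

Count forward from the earlier date (April 4, 2188) to the later (June 2, 2190):
Day-of-year of April 4, 2188: 95.
Day-of-year of June 2, 2190: 153.
2188 has 366 days, so 366 − 95 = 271 days remain in 2188.
Full years: 2189: 365. Sum = 365.
Total: 271 + 365 + 153 = 789 days.
789 mod 7 = 5, so 5 days before Wednesday is Friday.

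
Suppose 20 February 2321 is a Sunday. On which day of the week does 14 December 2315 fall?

Count forward from the earlier date (December 14, 2315) to the later (February 20, 2321):
Day-of-year of December 14, 2315: 348.
Day-of-year of February 20, 2321: 51.
2315 has 365 days, so 365 − 348 = 17 days remain in 2315.
Full years: 2316: 366; 2317: 365; 2318: 365; 2319: 365; 2320: 366. Sum = 1827.
Total: 17 + 1827 + 51 = 1895 days.
1895 mod 7 = 5, so 5 days before Sunday is Tuesday.

Tuesday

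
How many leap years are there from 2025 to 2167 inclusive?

34

Years divisible by 4: 2028, 2032, …, 2164 — 35 in all.
Of these, 2100 is divisible by 100 but not 400, so not leap.
Leap years: 35 − 1 = 34.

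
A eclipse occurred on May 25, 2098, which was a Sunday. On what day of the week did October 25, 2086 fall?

Friday

Count forward from the earlier date (October 25, 2086) to the later (May 25, 2098):
Day-of-year of October 25, 2086: 298.
Day-of-year of May 25, 2098: 145.
2086 has 365 days, so 365 − 298 = 67 days remain in 2086.
Full years 2087–2097: 8 common + 3 leap = 8×365 + 3×366 = 4018 days.
Total: 67 + 4018 + 145 = 4230 days.
4230 mod 7 = 2, so 2 days before Sunday is Friday.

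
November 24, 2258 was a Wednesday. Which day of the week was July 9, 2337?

Day-of-year of November 24, 2258: 328.
Day-of-year of July 9, 2337: 190.
2258 has 365 days, so 365 − 328 = 37 days remain in 2258.
Full years 2259–2336: 59 common + 19 leap = 59×365 + 19×366 = 28489 days.
Total: 37 + 28489 + 190 = 28716 days.
28716 mod 7 = 2, so 2 days after Wednesday is Friday.

Friday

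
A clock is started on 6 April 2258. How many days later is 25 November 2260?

April 6, 2258 → April 6, 2259: 365 days.
April 6, 2259 → April 6, 2260: 366 days (2260 is a leap year).
April 2260: 30 − 6 = 24 days remain.
Then May (31), June (30), July (31), August (31), September (30), October (31): 31 + 30 + 31 + 31 + 30 + 31 = 184 days.
November 1–25, 2260: 25 days.
Residual: 233 days.
Total: 964 days.

964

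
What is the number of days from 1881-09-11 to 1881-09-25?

14

Within September 1881: 25 − 11 = 14 days.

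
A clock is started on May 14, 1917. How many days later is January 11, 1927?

3529

Day-of-year of May 14, 1917: 134.
Day-of-year of January 11, 1927: 11.
1917 has 365 days, so 365 − 134 = 231 days remain in 1917.
Full years 1918–1926: 7 common + 2 leap = 7×365 + 2×366 = 3287 days.
Total: 231 + 3287 + 11 = 3529 days.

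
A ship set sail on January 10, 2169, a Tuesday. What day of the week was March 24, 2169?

January 2169: 31 − 10 = 21 days remain.
Then February 2169 (28): 28 days.
March 1–24, 2169: 24 days.
Total: 21 + 28 + 24 = 73 days.
73 mod 7 = 3, so 3 days after Tuesday is Friday.

Friday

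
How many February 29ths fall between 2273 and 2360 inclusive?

21

Years divisible by 4: 2276, 2280, …, 2360 — 22 in all.
Of these, 2300 is divisible by 100 but not 400, so not leap.
Leap years: 22 − 1 = 21.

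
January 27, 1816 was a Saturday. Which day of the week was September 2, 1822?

Monday

Day-of-year of January 27, 1816: 27.
Day-of-year of September 2, 1822: 245.
1816 has 366 days, so 366 − 27 = 339 days remain in 1816.
Full years: 1817: 365; 1818: 365; 1819: 365; 1820: 366; 1821: 365. Sum = 1826.
Total: 339 + 1826 + 245 = 2410 days.
2410 mod 7 = 2, so 2 days after Saturday is Monday.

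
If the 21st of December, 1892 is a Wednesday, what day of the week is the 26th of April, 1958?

From December 21, 1892 to December 21, 1957: 65 years, of which 15 contain a Feb 29 — 50×365 + 15×366 = 23740 days.
(1900 is not a leap year (divisible by 100 but not 400).)
December 1957: 31 − 21 = 10 days remain.
Then January (31), February 1958 (28), March (31): 31 + 28 + 31 = 90 days.
April 1–26, 1958: 26 days.
Residual: 126 days.
Total: 23866 days.
23866 mod 7 = 3, so 3 days after Wednesday is Saturday.

Saturday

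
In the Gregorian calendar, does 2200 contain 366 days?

No

2200 is not a leap year (divisible by 100 but not 400).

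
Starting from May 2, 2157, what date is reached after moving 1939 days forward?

August 23, 2162

Count 1939 days after May 2, 2157:
Day-of-year of May 2, 2157: 122.
Day-of-year of August 23, 2162: 235.
2157 has 365 days, so 365 − 122 = 243 days remain in 2157.
Full years: 2158: 365; 2159: 365; 2160: 366; 2161: 365. Sum = 1461.
Total: 243 + 1461 + 235 = 1939 days.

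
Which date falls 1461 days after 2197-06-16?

2201-06-17

Count 1461 days after June 16, 2197:
Day-of-year of June 16, 2197: 167.
Day-of-year of June 17, 2201: 168.
2197 has 365 days, so 365 − 167 = 198 days remain in 2197.
Full years: 2198: 365; 2199: 365; 2200: 365. Sum = 1095.
Total: 198 + 1095 + 168 = 1461 days.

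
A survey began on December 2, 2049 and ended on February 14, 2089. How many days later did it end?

14319

Day-of-year of December 2, 2049: 336.
Day-of-year of February 14, 2089: 45.
2049 has 365 days, so 365 − 336 = 29 days remain in 2049.
Full years 2050–2088: 29 common + 10 leap = 29×365 + 10×366 = 14245 days.
Total: 29 + 14245 + 45 = 14319 days.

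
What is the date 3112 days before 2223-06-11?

2214-12-03

Count 3112 days before June 11, 2223:
Day-of-year of December 3, 2214: 337.
Day-of-year of June 11, 2223: 162.
2214 has 365 days, so 365 − 337 = 28 days remain in 2214.
Full years 2215–2222: 6 common + 2 leap = 6×365 + 2×366 = 2922 days.
Total: 28 + 2922 + 162 = 3112 days.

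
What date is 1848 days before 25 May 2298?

3 May 2293

Count 1848 days before May 25, 2298:
Day-of-year of May 3, 2293: 123.
Day-of-year of May 25, 2298: 145.
2293 has 365 days, so 365 − 123 = 242 days remain in 2293.
Full years: 2294: 365; 2295: 365; 2296: 366; 2297: 365. Sum = 1461.
Total: 242 + 1461 + 145 = 1848 days.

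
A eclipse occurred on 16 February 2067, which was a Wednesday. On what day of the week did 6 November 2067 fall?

February 2067: 28 − 16 = 12 days remain (2067 is not a leap year, so February has 28 days).
Then March (31), April (30), May (31), June (30), July (31), August (31), September (30), October (31): 31 + 30 + 31 + 30 + 31 + 31 + 30 + 31 = 245 days.
November 1–6, 2067: 6 days.
Total: 12 + 245 + 6 = 263 days.
263 mod 7 = 4, so 4 days after Wednesday is Sunday.

Sunday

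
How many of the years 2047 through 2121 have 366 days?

Years divisible by 4: 2048, 2052, …, 2120 — 19 in all.
Of these, 2100 is divisible by 100 but not 400, so not leap.
Leap years: 19 − 1 = 18.

18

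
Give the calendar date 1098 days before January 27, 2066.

January 25, 2063

Count 1098 days before January 27, 2066:
January 25, 2063 → January 25, 2064: 365 days.
January 25, 2064 → January 25, 2065: 366 days (2064 is a leap year).
January 25, 2065 → January 25, 2066: 365 days.
Within January 2066: 27 − 25 = 2 days.
Total: 1098 days.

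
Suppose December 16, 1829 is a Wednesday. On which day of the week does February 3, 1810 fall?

Saturday

Count forward from the earlier date (February 3, 1810) to the later (December 16, 1829):
From February 3, 1810 to February 3, 1829: 19 years, of which 5 contain a Feb 29 — 14×365 + 5×366 = 6940 days.
February 1829: 28 − 3 = 25 days remain (1829 is not a leap year, so February has 28 days).
Then 9 full months totalling 275 days.
December 1–16, 1829: 16 days.
Residual: 316 days.
Total: 7256 days.
7256 mod 7 = 4, so 4 days before Wednesday is Saturday.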